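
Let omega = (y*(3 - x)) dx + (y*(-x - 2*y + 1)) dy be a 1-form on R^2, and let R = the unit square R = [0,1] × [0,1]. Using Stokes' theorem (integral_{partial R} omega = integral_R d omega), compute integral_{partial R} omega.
integral_(partial R) omega = -3

Stokes: integral_partial_R omega = integral_R d omega with d omega = (∂Q/∂x - ∂P/∂y) dx ∧ dy.
  ∂Q/∂x = -y
  ∂P/∂y = 3 - x
  integrand = ∂Q/∂x - ∂P/∂y = x - y - 3.
Integrating over R: integral_0^1 integral_0^1 (x - y - 3) dx dy = -3.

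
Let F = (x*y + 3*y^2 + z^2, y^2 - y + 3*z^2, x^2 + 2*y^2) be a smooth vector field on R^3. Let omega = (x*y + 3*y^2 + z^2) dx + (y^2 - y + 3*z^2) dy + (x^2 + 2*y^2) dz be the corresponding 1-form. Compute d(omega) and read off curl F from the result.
d(omega) = (4*y - 6*z) dy ∧ dz + (-2*x + 2*z) dz ∧ dx + (-x - 6*y) dx ∧ dy; curl F = (4*y - 6*z, -2*x + 2*z, -x - 6*y)

d omega = sum_{i<j} (∂f_j/∂x_i - ∂f_i/∂x_j) dx_i ∧ dx_j. Under the identification (dy ∧ dz, dz ∧ dx, dx ∧ dy) ↔ (e_x, e_y, e_z), the coefficients are exactly the components of curl F. Compute:
  ∂R/∂y - ∂Q/∂z = (4*y) - (6*z) = 4*y - 6*z
  ∂P/∂z - ∂R/∂x = (2*z) - (2*x) = -2*x + 2*z
  ∂Q/∂x - ∂P/∂y = (0) - (x + 6*y) = -x - 6*y.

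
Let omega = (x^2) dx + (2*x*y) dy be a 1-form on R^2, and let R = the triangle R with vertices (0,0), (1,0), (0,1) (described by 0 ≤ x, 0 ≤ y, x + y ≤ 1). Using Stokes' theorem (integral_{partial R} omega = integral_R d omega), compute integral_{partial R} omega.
integral_(partial R) omega = 1/3

Stokes: integral_partial_R omega = integral_R d omega with d omega = (∂Q/∂x - ∂P/∂y) dx ∧ dy.
  ∂Q/∂x = 2*y
  ∂P/∂y = 0
  integrand = ∂Q/∂x - ∂P/∂y = 2*y.
Integrating over R: integral_0^1 integral_0^{1-x} (2*y) dy dx = 1/3.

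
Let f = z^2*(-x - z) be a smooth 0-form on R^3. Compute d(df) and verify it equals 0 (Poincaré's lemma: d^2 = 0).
d(df) = 0

Step 1: df = sum_i (∂f/∂x_i) dx_i = (-z^2) dx + (0) dy + (z*(-2*x - 3*z)) dz.
Step 2: Apply d again. Using the 1-form formula, the coefficient of dx ∧ dy in d(df) is ∂^2 f/∂x ∂y - ∂^2 f/∂y ∂x = (0) - (0) = 0 (equality of mixed partials for smooth f).
Similarly for dx ∧ dz and dy ∧ dz — all coefficients vanish. So d(df) = 0.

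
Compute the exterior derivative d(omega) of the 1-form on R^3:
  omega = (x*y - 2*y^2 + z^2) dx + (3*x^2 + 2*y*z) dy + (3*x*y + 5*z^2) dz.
d(omega) = (5*x + 4*y) dx ∧ dy + (3*y - 2*z) dx ∧ dz + (3*x - 2*y) dy ∧ dz

For a 1-form omega = sum_i f_i dx_i, the exterior derivative is
  d(omega) = sum_{i < j} (∂f_j/∂x_i - ∂f_i/∂x_j) dx_i ∧ dx_j.
  coefficient of dx ∧ dy: ∂f_2/∂x - ∂f_1/∂y = ∂(3*x^2 + 2*y*z)/∂x - ∂(x*y - 2*y^2 + z^2)/∂y = 5*x + 4*y
  coefficient of dx ∧ dz: ∂f_3/∂x - ∂f_1/∂z = ∂(3*x*y + 5*z^2)/∂x - ∂(x*y - 2*y^2 + z^2)/∂z = 3*y - 2*z
  coefficient of dy ∧ dz: ∂f_3/∂y - ∂f_2/∂z = ∂(3*x*y + 5*z^2)/∂y - ∂(3*x^2 + 2*y*z)/∂z = 3*x - 2*y
Assembling: d(omega) = (5*x + 4*y) dx ∧ dy + (3*y - 2*z) dx ∧ dz + (3*x - 2*y) dy ∧ dz.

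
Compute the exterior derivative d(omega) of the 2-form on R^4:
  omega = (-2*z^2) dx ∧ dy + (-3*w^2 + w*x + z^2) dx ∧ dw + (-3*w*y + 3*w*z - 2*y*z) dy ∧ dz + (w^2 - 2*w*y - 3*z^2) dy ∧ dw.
d(omega) = (-4*z) dx ∧ dy ∧ dz + (-2*z) dx ∧ dz ∧ dw + (-3*y + 9*z) dy ∧ dz ∧ dw

For a 2-form omega = sum_{i<j} g_{ij} dx_i ∧ dx_j, the exterior derivative is
  d(omega) = sum_{i<j} d(g_{ij}) ∧ dx_i ∧ dx_j = sum_{i<j, k} (∂g_{ij}/∂x_k) dx_k ∧ dx_i ∧ dx_j.
Expand each term, using dx_k ∧ dx_i ∧ dx_j = sgn(permutation) dx_{(a)} ∧ dx_{(b)} ∧ dx_{(c)} with (a < b < c) sorted:
  d(-2*z^2) includes (∂/∂z)(-2*z^2) dz = (-4*z) dz, which multiplied by dx ∧ dy gives (-4*z) dx ∧ dy ∧ dz
  d(-3*w^2 + w*x + z^2) includes (∂/∂z)(-3*w^2 + w*x + z^2) dz = (2*z) dz, which multiplied by dx ∧ dw gives (-2*z) dx ∧ dz ∧ dw
  d(-3*w*y + 3*w*z - 2*y*z) includes (∂/∂w)(-3*w*y + 3*w*z - 2*y*z) dw = (-3*y + 3*z) dw, which multiplied by dy ∧ dz gives (-3*y + 3*z) dy ∧ dz ∧ dw
  d(w^2 - 2*w*y - 3*z^2) includes (∂/∂z)(w^2 - 2*w*y - 3*z^2) dz = (-6*z) dz, which multiplied by dy ∧ dw gives (6*z) dy ∧ dz ∧ dw
Collecting like 3-forms: d(omega) = (-4*z) dx ∧ dy ∧ dz + (-2*z) dx ∧ dz ∧ dw + (-3*y + 9*z) dy ∧ dz ∧ dw.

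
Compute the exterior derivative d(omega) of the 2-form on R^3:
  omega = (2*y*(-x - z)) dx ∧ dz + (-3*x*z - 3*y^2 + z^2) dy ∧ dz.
d(omega) = (2*x - z) dx ∧ dy ∧ dz

For a 2-form omega = sum_{i<j} g_{ij} dx_i ∧ dx_j, the exterior derivative is
  d(omega) = sum_{i<j} d(g_{ij}) ∧ dx_i ∧ dx_j = sum_{i<j, k} (∂g_{ij}/∂x_k) dx_k ∧ dx_i ∧ dx_j.
Expand each term, using dx_k ∧ dx_i ∧ dx_j = sgn(permutation) dx_{(a)} ∧ dx_{(b)} ∧ dx_{(c)} with (a < b < c) sorted:
  d(2*y*(-x - z)) includes (∂/∂y)(2*y*(-x - z)) dy = (-2*x - 2*z) dy, which multiplied by dx ∧ dz gives (2*x + 2*z) dx ∧ dy ∧ dz
  d(-3*x*z - 3*y^2 + z^2) includes (∂/∂x)(-3*x*z - 3*y^2 + z^2) dx = (-3*z) dx, which multiplied by dy ∧ dz gives (-3*z) dx ∧ dy ∧ dz
Collecting like 3-forms: d(omega) = (2*x - z) dx ∧ dy ∧ dz.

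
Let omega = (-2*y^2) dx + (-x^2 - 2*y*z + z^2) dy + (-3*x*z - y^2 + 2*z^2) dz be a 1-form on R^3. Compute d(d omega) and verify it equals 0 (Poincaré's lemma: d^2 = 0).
d(d omega) = 0

Step 1: d omega = sum_{i<j} (∂f_j/∂x_i - ∂f_i/∂x_j) dx_i ∧ dx_j:
  coeff of dx ∧ dy: -2*x + 4*y
  coeff of dx ∧ dz: -3*z
  coeff of dy ∧ dz: -2*z
Step 2: Apply d again to each 2-form coefficient. The only possible 3-form in R^3 is dx ∧ dy ∧ dz, with coefficient
  ∂(coeff of dy∧dz)/∂x - ∂(coeff of dx∧dz)/∂y + ∂(coeff of dx∧dy)/∂z
  = ∂/∂x (-2*z) - ∂/∂y (-3*z) + ∂/∂z (-2*x + 4*y).
Each of these terms simplifies to sums of mixed partials that cancel in pairs. The result is 0 (by equality of mixed partials for smooth functions — Schwarz / Clairaut).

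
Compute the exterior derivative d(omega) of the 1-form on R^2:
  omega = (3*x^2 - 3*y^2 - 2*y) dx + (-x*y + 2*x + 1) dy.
d(omega) = (5*y + 4) dx ∧ dy

For a 1-form omega = sum_i f_i dx_i, the exterior derivative is
  d(omega) = sum_{i < j} (∂f_j/∂x_i - ∂f_i/∂x_j) dx_i ∧ dx_j.
  coefficient of dx ∧ dy: ∂f_2/∂x - ∂f_1/∂y = ∂(-x*y + 2*x + 1)/∂x - ∂(3*x^2 - 3*y^2 - 2*y)/∂y = 5*y + 4
Assembling: d(omega) = (5*y + 4) dx ∧ dy.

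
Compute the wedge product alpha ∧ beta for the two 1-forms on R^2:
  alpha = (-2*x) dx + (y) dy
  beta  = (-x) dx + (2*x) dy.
alpha ∧ beta = (x*(-4*x + y)) dx ∧ dy

Distribute the wedge, using dx_i ∧ dx_j = -dx_j ∧ dx_i and dx_i ∧ dx_i = 0. For each pair (i, j) with i < j, the coefficient of dx_i ∧ dx_j in alpha ∧ beta is (alpha_i * beta_j - alpha_j * beta_i). Collecting: alpha ∧ beta = (x*(-4*x + y)) dx ∧ dy.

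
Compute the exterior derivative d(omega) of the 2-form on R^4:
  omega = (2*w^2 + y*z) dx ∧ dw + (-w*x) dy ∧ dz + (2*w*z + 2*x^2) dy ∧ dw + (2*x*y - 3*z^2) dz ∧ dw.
d(omega) = (4*x - z) dx ∧ dy ∧ dw + (y) dx ∧ dz ∧ dw + (-w) dx ∧ dy ∧ dz + (-2*w + x) dy ∧ dz ∧ dw

For a 2-form omega = sum_{i<j} g_{ij} dx_i ∧ dx_j, the exterior derivative is
  d(omega) = sum_{i<j} d(g_{ij}) ∧ dx_i ∧ dx_j = sum_{i<j, k} (∂g_{ij}/∂x_k) dx_k ∧ dx_i ∧ dx_j.
Expand each term, using dx_k ∧ dx_i ∧ dx_j = sgn(permutation) dx_{(a)} ∧ dx_{(b)} ∧ dx_{(c)} with (a < b < c) sorted:
  d(2*w^2 + y*z) includes (∂/∂y)(2*w^2 + y*z) dy = (z) dy, which multiplied by dx ∧ dw gives (-z) dx ∧ dy ∧ dw
  d(2*w^2 + y*z) includes (∂/∂z)(2*w^2 + y*z) dz = (y) dz, which multiplied by dx ∧ dw gives (-y) dx ∧ dz ∧ dw
  d(-w*x) includes (∂/∂x)(-w*x) dx = (-w) dx, which multiplied by dy ∧ dz gives (-w) dx ∧ dy ∧ dz
  d(-w*x) includes (∂/∂w)(-w*x) dw = (-x) dw, which multiplied by dy ∧ dz gives (-x) dy ∧ dz ∧ dw
  d(2*w*z + 2*x^2) includes (∂/∂x)(2*w*z + 2*x^2) dx = (4*x) dx, which multiplied by dy ∧ dw gives (4*x) dx ∧ dy ∧ dw
  d(2*w*z + 2*x^2) includes (∂/∂z)(2*w*z + 2*x^2) dz = (2*w) dz, which multiplied by dy ∧ dw gives (-2*w) dy ∧ dz ∧ dw
  d(2*x*y - 3*z^2) includes (∂/∂x)(2*x*y - 3*z^2) dx = (2*y) dx, which multiplied by dz ∧ dw gives (2*y) dx ∧ dz ∧ dw
  d(2*x*y - 3*z^2) includes (∂/∂y)(2*x*y - 3*z^2) dy = (2*x) dy, which multiplied by dz ∧ dw gives (2*x) dy ∧ dz ∧ dw
Collecting like 3-forms: d(omega) = (4*x - z) dx ∧ dy ∧ dw + (y) dx ∧ dz ∧ dw + (-w) dx ∧ dy ∧ dz + (-2*w + x) dy ∧ dz ∧ dw.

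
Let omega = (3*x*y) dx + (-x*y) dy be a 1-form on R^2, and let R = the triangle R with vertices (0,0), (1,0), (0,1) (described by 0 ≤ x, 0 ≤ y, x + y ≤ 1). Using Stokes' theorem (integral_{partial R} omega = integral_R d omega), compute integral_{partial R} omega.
integral_(partial R) omega = -2/3

Stokes: integral_partial_R omega = integral_R d omega with d omega = (∂Q/∂x - ∂P/∂y) dx ∧ dy.
  ∂Q/∂x = -y
  ∂P/∂y = 3*x
  integrand = ∂Q/∂x - ∂P/∂y = -3*x - y.
Integrating over R: integral_0^1 integral_0^{1-x} (-3*x - y) dy dx = -2/3.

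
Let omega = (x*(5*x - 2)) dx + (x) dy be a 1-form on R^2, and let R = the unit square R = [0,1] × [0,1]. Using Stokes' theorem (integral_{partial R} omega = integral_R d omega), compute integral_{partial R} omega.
integral_(partial R) omega = 1

Stokes: integral_partial_R omega = integral_R d omega with d omega = (∂Q/∂x - ∂P/∂y) dx ∧ dy.
  ∂Q/∂x = 1
  ∂P/∂y = 0
  integrand = ∂Q/∂x - ∂P/∂y = 1.
Integrating over R: integral_0^1 integral_0^1 (1) dx dy = 1.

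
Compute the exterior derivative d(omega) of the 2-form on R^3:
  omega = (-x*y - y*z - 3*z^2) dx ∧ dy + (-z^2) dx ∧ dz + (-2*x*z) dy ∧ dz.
d(omega) = (-y - 8*z) dx ∧ dy ∧ dz

For a 2-form omega = sum_{i<j} g_{ij} dx_i ∧ dx_j, the exterior derivative is
  d(omega) = sum_{i<j} d(g_{ij}) ∧ dx_i ∧ dx_j = sum_{i<j, k} (∂g_{ij}/∂x_k) dx_k ∧ dx_i ∧ dx_j.
Expand each term, using dx_k ∧ dx_i ∧ dx_j = sgn(permutation) dx_{(a)} ∧ dx_{(b)} ∧ dx_{(c)} with (a < b < c) sorted:
  d(-x*y - y*z - 3*z^2) includes (∂/∂z)(-x*y - y*z - 3*z^2) dz = (-y - 6*z) dz, which multiplied by dx ∧ dy gives (-y - 6*z) dx ∧ dy ∧ dz
  d(-2*x*z) includes (∂/∂x)(-2*x*z) dx = (-2*z) dx, which multiplied by dy ∧ dz gives (-2*z) dx ∧ dy ∧ dz
Collecting like 3-forms: d(omega) = (-y - 8*z) dx ∧ dy ∧ dz.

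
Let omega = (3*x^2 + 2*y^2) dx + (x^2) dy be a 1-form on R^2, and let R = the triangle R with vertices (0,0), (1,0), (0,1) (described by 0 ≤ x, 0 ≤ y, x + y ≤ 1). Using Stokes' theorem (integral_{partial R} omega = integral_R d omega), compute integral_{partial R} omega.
integral_(partial R) omega = -1/3

Stokes: integral_partial_R omega = integral_R d omega with d omega = (∂Q/∂x - ∂P/∂y) dx ∧ dy.
  ∂Q/∂x = 2*x
  ∂P/∂y = 4*y
  integrand = ∂Q/∂x - ∂P/∂y = 2*x - 4*y.
Integrating over R: integral_0^1 integral_0^{1-x} (2*x - 4*y) dy dx = -1/3.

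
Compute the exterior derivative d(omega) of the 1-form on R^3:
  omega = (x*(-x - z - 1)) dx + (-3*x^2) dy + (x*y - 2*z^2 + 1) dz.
d(omega) = (-6*x) dx ∧ dy + (x + y) dx ∧ dz + (x) dy ∧ dz

For a 1-form omega = sum_i f_i dx_i, the exterior derivative is
  d(omega) = sum_{i < j} (∂f_j/∂x_i - ∂f_i/∂x_j) dx_i ∧ dx_j.
  coefficient of dx ∧ dy: ∂f_2/∂x - ∂f_1/∂y = ∂(-3*x^2)/∂x - ∂(x*(-x - z - 1))/∂y = -6*x
  coefficient of dx ∧ dz: ∂f_3/∂x - ∂f_1/∂z = ∂(x*y - 2*z^2 + 1)/∂x - ∂(x*(-x - z - 1))/∂z = x + y
  coefficient of dy ∧ dz: ∂f_3/∂y - ∂f_2/∂z = ∂(x*y - 2*z^2 + 1)/∂y - ∂(-3*x^2)/∂z = x
Assembling: d(omega) = (-6*x) dx ∧ dy + (x + y) dx ∧ dz + (x) dy ∧ dz.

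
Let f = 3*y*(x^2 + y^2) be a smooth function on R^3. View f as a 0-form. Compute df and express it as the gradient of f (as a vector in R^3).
df = (6*x*y) dx + (3*x^2 + 9*y^2) dy + (0) dz; grad f = (6*x*y, 3*x^2 + 9*y^2, 0)

For a 0-form f, d f = (∂f/∂x) dx + (∂f/∂y) dy + (∂f/∂z) dz. The components of the vector representation are exactly the entries of grad f in Cartesian coordinates:
  ∂f/∂x = 6*x*y
  ∂f/∂y = 3*x^2 + 9*y^2
  ∂f/∂z = 0.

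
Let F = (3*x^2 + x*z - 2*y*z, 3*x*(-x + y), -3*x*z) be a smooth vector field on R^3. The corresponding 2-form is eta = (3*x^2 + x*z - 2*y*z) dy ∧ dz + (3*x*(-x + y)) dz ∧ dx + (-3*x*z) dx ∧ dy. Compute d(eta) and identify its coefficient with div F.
d(eta) = (6*x + z) dx ∧ dy ∧ dz; div F = 6*x + z

For a 2-form in R^3 of the form above, applying d gives a 3-form with coefficient ∂P/∂x + ∂Q/∂y + ∂R/∂z:
  ∂P/∂x = 6*x + z
  ∂Q/∂y = 3*x
  ∂R/∂z = -3*x
Sum = 6*x + z, which is exactly div F.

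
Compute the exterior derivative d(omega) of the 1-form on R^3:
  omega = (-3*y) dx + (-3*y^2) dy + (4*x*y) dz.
d(omega) = (3) dx ∧ dy + (4*y) dx ∧ dz + (4*x) dy ∧ dz

For a 1-form omega = sum_i f_i dx_i, the exterior derivative is
  d(omega) = sum_{i < j} (∂f_j/∂x_i - ∂f_i/∂x_j) dx_i ∧ dx_j.
  coefficient of dx ∧ dy: ∂f_2/∂x - ∂f_1/∂y = ∂(-3*y^2)/∂x - ∂(-3*y)/∂y = 3
  coefficient of dx ∧ dz: ∂f_3/∂x - ∂f_1/∂z = ∂(4*x*y)/∂x - ∂(-3*y)/∂z = 4*y
  coefficient of dy ∧ dz: ∂f_3/∂y - ∂f_2/∂z = ∂(4*x*y)/∂y - ∂(-3*y^2)/∂z = 4*x
Assembling: d(omega) = (3) dx ∧ dy + (4*y) dx ∧ dz + (4*x) dy ∧ dz.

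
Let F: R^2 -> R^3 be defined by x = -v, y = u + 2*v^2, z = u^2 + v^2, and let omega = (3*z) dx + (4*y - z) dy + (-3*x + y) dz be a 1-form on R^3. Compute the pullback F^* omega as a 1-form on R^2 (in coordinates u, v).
F^* omega = (u^2 + 4*u*v^2 + 6*u*v + 4*u + 7*v^2) du + (-4*u^2*v - 3*u^2 + 18*u*v + 32*v^3 + 3*v^2) dv

Using F^*(f dg) = (f ∘ F) d(g ∘ F), substitute each coordinate x_i by F_i(u, v) in f_i, and replace dx_i by d F_i = (∂F_i/∂u) du + (∂F_i/∂v) dv.
  For the x component: f_1(F) = 3*u^2 + 3*v^2; d F_1 = (0) du + (-1) dv
  For the y component: f_2(F) = -u^2 + 4*u + 7*v^2; d F_2 = (1) du + (4*v) dv
  For the z component: f_3(F) = u + 2*v^2 + 3*v; d F_3 = (2*u) du + (2*v) dv
Combining and collecting du, dv coefficients:
  coeff of du: u^2 + 4*u*v^2 + 6*u*v + 4*u + 7*v^2
  coeff of dv: -4*u^2*v - 3*u^2 + 18*u*v + 32*v^3 + 3*v^2
F^* omega = (u^2 + 4*u*v^2 + 6*u*v + 4*u + 7*v^2) du + (-4*u^2*v - 3*u^2 + 18*u*v + 32*v^3 + 3*v^2) dv.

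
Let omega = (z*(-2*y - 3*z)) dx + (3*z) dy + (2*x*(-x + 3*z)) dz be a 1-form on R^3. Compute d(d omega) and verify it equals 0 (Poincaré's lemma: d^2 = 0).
d(d omega) = 0

Step 1: d omega = sum_{i<j} (∂f_j/∂x_i - ∂f_i/∂x_j) dx_i ∧ dx_j:
  coeff of dx ∧ dy: 2*z
  coeff of dx ∧ dz: -4*x + 2*y + 12*z
  coeff of dy ∧ dz: -3
Step 2: Apply d again to each 2-form coefficient. The only possible 3-form in R^3 is dx ∧ dy ∧ dz, with coefficient
  ∂(coeff of dy∧dz)/∂x - ∂(coeff of dx∧dz)/∂y + ∂(coeff of dx∧dy)/∂z
  = ∂/∂x (-3) - ∂/∂y (-4*x + 2*y + 12*z) + ∂/∂z (2*z).
Each of these terms simplifies to sums of mixed partials that cancel in pairs. The result is 0 (by equality of mixed partials for smooth functions — Schwarz / Clairaut).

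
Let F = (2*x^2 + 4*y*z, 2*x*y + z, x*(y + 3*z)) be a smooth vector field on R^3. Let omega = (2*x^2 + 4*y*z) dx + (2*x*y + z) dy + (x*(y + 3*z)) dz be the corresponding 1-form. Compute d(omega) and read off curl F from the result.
d(omega) = (x - 1) dy ∧ dz + (3*y - 3*z) dz ∧ dx + (2*y - 4*z) dx ∧ dy; curl F = (x - 1, 3*y - 3*z, 2*y - 4*z)

d omega = sum_{i<j} (∂f_j/∂x_i - ∂f_i/∂x_j) dx_i ∧ dx_j. Under the identification (dy ∧ dz, dz ∧ dx, dx ∧ dy) ↔ (e_x, e_y, e_z), the coefficients are exactly the components of curl F. Compute:
  ∂R/∂y - ∂Q/∂z = (x) - (1) = x - 1
  ∂P/∂z - ∂R/∂x = (4*y) - (y + 3*z) = 3*y - 3*z
  ∂Q/∂x - ∂P/∂y = (2*y) - (4*z) = 2*y - 4*z.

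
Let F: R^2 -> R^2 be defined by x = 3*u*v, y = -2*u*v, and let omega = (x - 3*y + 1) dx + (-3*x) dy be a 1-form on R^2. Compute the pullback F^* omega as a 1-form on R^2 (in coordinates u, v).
F^* omega = (3*v*(15*u*v + 1)) du + (3*u*(15*u*v + 1)) dv

Using F^*(f dg) = (f ∘ F) d(g ∘ F), substitute each coordinate x_i by F_i(u, v) in f_i, and replace dx_i by d F_i = (∂F_i/∂u) du + (∂F_i/∂v) dv.
  For the x component: f_1(F) = 9*u*v + 1; d F_1 = (3*v) du + (3*u) dv
  For the y component: f_2(F) = -9*u*v; d F_2 = (-2*v) du + (-2*u) dv
Combining and collecting du, dv coefficients:
  coeff of du: 3*v*(15*u*v + 1)
  coeff of dv: 3*u*(15*u*v + 1)
F^* omega = (3*v*(15*u*v + 1)) du + (3*u*(15*u*v + 1)) dv.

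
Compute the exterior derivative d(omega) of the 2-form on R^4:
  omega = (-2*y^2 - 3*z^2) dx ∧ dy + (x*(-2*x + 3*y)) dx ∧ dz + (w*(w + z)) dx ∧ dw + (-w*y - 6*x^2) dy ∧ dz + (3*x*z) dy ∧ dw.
d(omega) = (-15*x - 6*z) dx ∧ dy ∧ dz + (-w) dx ∧ dz ∧ dw + (-3*x - y) dy ∧ dz ∧ dw + (3*z) dx ∧ dy ∧ dw

For a 2-form omega = sum_{i<j} g_{ij} dx_i ∧ dx_j, the exterior derivative is
  d(omega) = sum_{i<j} d(g_{ij}) ∧ dx_i ∧ dx_j = sum_{i<j, k} (∂g_{ij}/∂x_k) dx_k ∧ dx_i ∧ dx_j.
Expand each term, using dx_k ∧ dx_i ∧ dx_j = sgn(permutation) dx_{(a)} ∧ dx_{(b)} ∧ dx_{(c)} with (a < b < c) sorted:
  d(-2*y^2 - 3*z^2) includes (∂/∂z)(-2*y^2 - 3*z^2) dz = (-6*z) dz, which multiplied by dx ∧ dy gives (-6*z) dx ∧ dy ∧ dz
  d(x*(-2*x + 3*y)) includes (∂/∂y)(x*(-2*x + 3*y)) dy = (3*x) dy, which multiplied by dx ∧ dz gives (-3*x) dx ∧ dy ∧ dz
  d(w*(w + z)) includes (∂/∂z)(w*(w + z)) dz = (w) dz, which multiplied by dx ∧ dw gives (-w) dx ∧ dz ∧ dw
  d(-w*y - 6*x^2) includes (∂/∂x)(-w*y - 6*x^2) dx = (-12*x) dx, which multiplied by dy ∧ dz gives (-12*x) dx ∧ dy ∧ dz
  d(-w*y - 6*x^2) includes (∂/∂w)(-w*y - 6*x^2) dw = (-y) dw, which multiplied by dy ∧ dz gives (-y) dy ∧ dz ∧ dw
  d(3*x*z) includes (∂/∂x)(3*x*z) dx = (3*z) dx, which multiplied by dy ∧ dw gives (3*z) dx ∧ dy ∧ dw
  d(3*x*z) includes (∂/∂z)(3*x*z) dz = (3*x) dz, which multiplied by dy ∧ dw gives (-3*x) dy ∧ dz ∧ dw
Collecting like 3-forms: d(omega) = (-15*x - 6*z) dx ∧ dy ∧ dz + (-w) dx ∧ dz ∧ dw + (-3*x - y) dy ∧ dz ∧ dw + (3*z) dx ∧ dy ∧ dw.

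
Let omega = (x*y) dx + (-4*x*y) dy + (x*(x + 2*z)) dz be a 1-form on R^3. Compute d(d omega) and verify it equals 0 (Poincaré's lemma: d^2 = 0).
d(d omega) = 0

Step 1: d omega = sum_{i<j} (∂f_j/∂x_i - ∂f_i/∂x_j) dx_i ∧ dx_j:
  coeff of dx ∧ dy: -x - 4*y
  coeff of dx ∧ dz: 2*x + 2*z
  coeff of dy ∧ dz: 0
Step 2: Apply d again to each 2-form coefficient. The only possible 3-form in R^3 is dx ∧ dy ∧ dz, with coefficient
  ∂(coeff of dy∧dz)/∂x - ∂(coeff of dx∧dz)/∂y + ∂(coeff of dx∧dy)/∂z
  = ∂/∂x (0) - ∂/∂y (2*x + 2*z) + ∂/∂z (-x - 4*y).
Each of these terms simplifies to sums of mixed partials that cancel in pairs. The result is 0 (by equality of mixed partials for smooth functions — Schwarz / Clairaut).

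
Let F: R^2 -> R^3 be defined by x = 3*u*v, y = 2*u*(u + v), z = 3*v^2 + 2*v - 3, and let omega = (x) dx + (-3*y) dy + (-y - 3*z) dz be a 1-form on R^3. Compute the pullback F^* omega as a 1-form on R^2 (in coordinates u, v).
F^* omega = (3*u*(-8*u^2 - 12*u*v - v^2)) du + (-12*u^3 - 15*u^2*v - 4*u^2 - 12*u*v^2 - 4*u*v - 54*v^3 - 54*v^2 + 42*v + 18) dv

Using F^*(f dg) = (f ∘ F) d(g ∘ F), substitute each coordinate x_i by F_i(u, v) in f_i, and replace dx_i by d F_i = (∂F_i/∂u) du + (∂F_i/∂v) dv.
  For the x component: f_1(F) = 3*u*v; d F_1 = (3*v) du + (3*u) dv
  For the y component: f_2(F) = 6*u*(-u - v); d F_2 = (4*u + 2*v) du + (2*u) dv
  For the z component: f_3(F) = -2*u^2 - 2*u*v - 9*v^2 - 6*v + 9; d F_3 = (0) du + (6*v + 2) dv
Combining and collecting du, dv coefficients:
  coeff of du: 3*u*(-8*u^2 - 12*u*v - v^2)
  coeff of dv: -12*u^3 - 15*u^2*v - 4*u^2 - 12*u*v^2 - 4*u*v - 54*v^3 - 54*v^2 + 42*v + 18
F^* omega = (3*u*(-8*u^2 - 12*u*v - v^2)) du + (-12*u^3 - 15*u^2*v - 4*u^2 - 12*u*v^2 - 4*u*v - 54*v^3 - 54*v^2 + 42*v + 18) dv.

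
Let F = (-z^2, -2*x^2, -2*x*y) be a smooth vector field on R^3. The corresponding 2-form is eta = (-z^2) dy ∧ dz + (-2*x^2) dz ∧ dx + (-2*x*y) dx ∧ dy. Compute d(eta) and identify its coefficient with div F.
d(eta) = (0) dx ∧ dy ∧ dz; div F = 0

For a 2-form in R^3 of the form above, applying d gives a 3-form with coefficient ∂P/∂x + ∂Q/∂y + ∂R/∂z:
  ∂P/∂x = 0
  ∂Q/∂y = 0
  ∂R/∂z = 0
Sum = 0, which is exactly div F.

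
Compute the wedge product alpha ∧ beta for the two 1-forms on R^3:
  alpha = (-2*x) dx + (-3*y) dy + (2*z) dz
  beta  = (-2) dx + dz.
alpha ∧ beta = (-2*x + 4*z) dx ∧ dz + (-6*y) dx ∧ dy + (-3*y) dy ∧ dz

Distribute the wedge, using dx_i ∧ dx_j = -dx_j ∧ dx_i and dx_i ∧ dx_i = 0. For each pair (i, j) with i < j, the coefficient of dx_i ∧ dx_j in alpha ∧ beta is (alpha_i * beta_j - alpha_j * beta_i). Collecting: alpha ∧ beta = (-2*x + 4*z) dx ∧ dz + (-6*y) dx ∧ dy + (-3*y) dy ∧ dz.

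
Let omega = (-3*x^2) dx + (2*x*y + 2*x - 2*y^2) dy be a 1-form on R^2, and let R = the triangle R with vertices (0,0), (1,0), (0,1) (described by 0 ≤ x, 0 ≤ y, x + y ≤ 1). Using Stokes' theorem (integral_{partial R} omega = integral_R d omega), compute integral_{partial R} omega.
integral_(partial R) omega = 4/3

Stokes: integral_partial_R omega = integral_R d omega with d omega = (∂Q/∂x - ∂P/∂y) dx ∧ dy.
  ∂Q/∂x = 2*y + 2
  ∂P/∂y = 0
  integrand = ∂Q/∂x - ∂P/∂y = 2*y + 2.
Integrating over R: integral_0^1 integral_0^{1-x} (2*y + 2) dy dx = 4/3.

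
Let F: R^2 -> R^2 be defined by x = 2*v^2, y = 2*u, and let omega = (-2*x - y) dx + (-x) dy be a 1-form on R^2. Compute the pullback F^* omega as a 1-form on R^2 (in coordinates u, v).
F^* omega = (-4*v^2) du + (8*v*(-u - 2*v^2)) dv

Using F^*(f dg) = (f ∘ F) d(g ∘ F), substitute each coordinate x_i by F_i(u, v) in f_i, and replace dx_i by d F_i = (∂F_i/∂u) du + (∂F_i/∂v) dv.
  For the x component: f_1(F) = -2*u - 4*v^2; d F_1 = (0) du + (4*v) dv
  For the y component: f_2(F) = -2*v^2; d F_2 = (2) du + (0) dv
Combining and collecting du, dv coefficients:
  coeff of du: -4*v^2
  coeff of dv: 8*v*(-u - 2*v^2)
F^* omega = (-4*v^2) du + (8*v*(-u - 2*v^2)) dv.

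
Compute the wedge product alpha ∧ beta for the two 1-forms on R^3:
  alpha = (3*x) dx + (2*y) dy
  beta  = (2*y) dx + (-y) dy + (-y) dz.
alpha ∧ beta = (-y*(3*x + 4*y)) dx ∧ dy + (-3*x*y) dx ∧ dz + (-2*y^2) dy ∧ dz

Distribute the wedge, using dx_i ∧ dx_j = -dx_j ∧ dx_i and dx_i ∧ dx_i = 0. For each pair (i, j) with i < j, the coefficient of dx_i ∧ dx_j in alpha ∧ beta is (alpha_i * beta_j - alpha_j * beta_i). Collecting: alpha ∧ beta = (-y*(3*x + 4*y)) dx ∧ dy + (-3*x*y) dx ∧ dz + (-2*y^2) dy ∧ dz.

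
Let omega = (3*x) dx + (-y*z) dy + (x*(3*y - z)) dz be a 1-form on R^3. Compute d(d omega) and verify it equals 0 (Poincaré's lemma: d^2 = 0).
d(d omega) = 0

Step 1: d omega = sum_{i<j} (∂f_j/∂x_i - ∂f_i/∂x_j) dx_i ∧ dx_j:
  coeff of dx ∧ dy: 0
  coeff of dx ∧ dz: 3*y - z
  coeff of dy ∧ dz: 3*x + y
Step 2: Apply d again to each 2-form coefficient. The only possible 3-form in R^3 is dx ∧ dy ∧ dz, with coefficient
  ∂(coeff of dy∧dz)/∂x - ∂(coeff of dx∧dz)/∂y + ∂(coeff of dx∧dy)/∂z
  = ∂/∂x (3*x + y) - ∂/∂y (3*y - z) + ∂/∂z (0).
Each of these terms simplifies to sums of mixed partials that cancel in pairs. The result is 0 (by equality of mixed partials for smooth functions — Schwarz / Clairaut).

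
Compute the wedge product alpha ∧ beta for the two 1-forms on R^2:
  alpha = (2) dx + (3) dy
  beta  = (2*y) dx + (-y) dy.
alpha ∧ beta = (-8*y) dx ∧ dy

Distribute the wedge, using dx_i ∧ dx_j = -dx_j ∧ dx_i and dx_i ∧ dx_i = 0. For each pair (i, j) with i < j, the coefficient of dx_i ∧ dx_j in alpha ∧ beta is (alpha_i * beta_j - alpha_j * beta_i). Collecting: alpha ∧ beta = (-8*y) dx ∧ dy.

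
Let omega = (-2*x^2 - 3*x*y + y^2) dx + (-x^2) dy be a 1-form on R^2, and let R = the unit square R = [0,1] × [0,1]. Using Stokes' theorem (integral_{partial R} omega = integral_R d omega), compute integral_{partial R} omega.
integral_(partial R) omega = -1/2

Stokes: integral_partial_R omega = integral_R d omega with d omega = (∂Q/∂x - ∂P/∂y) dx ∧ dy.
  ∂Q/∂x = -2*x
  ∂P/∂y = -3*x + 2*y
  integrand = ∂Q/∂x - ∂P/∂y = x - 2*y.
Integrating over R: integral_0^1 integral_0^1 (x - 2*y) dx dy = -1/2.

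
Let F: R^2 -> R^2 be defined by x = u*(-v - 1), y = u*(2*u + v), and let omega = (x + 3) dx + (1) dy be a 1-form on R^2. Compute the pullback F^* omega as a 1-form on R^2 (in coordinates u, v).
F^* omega = (u*v^2 + 2*u*v + 5*u - 2*v - 3) du + (u*(u*v + u - 2)) dv

Using F^*(f dg) = (f ∘ F) d(g ∘ F), substitute each coordinate x_i by F_i(u, v) in f_i, and replace dx_i by d F_i = (∂F_i/∂u) du + (∂F_i/∂v) dv.
  For the x component: f_1(F) = -u*v - u + 3; d F_1 = (-v - 1) du + (-u) dv
  For the y component: f_2(F) = 1; d F_2 = (4*u + v) du + (u) dv
Combining and collecting du, dv coefficients:
  coeff of du: u*v^2 + 2*u*v + 5*u - 2*v - 3
  coeff of dv: u*(u*v + u - 2)
F^* omega = (u*v^2 + 2*u*v + 5*u - 2*v - 3) du + (u*(u*v + u - 2)) dv.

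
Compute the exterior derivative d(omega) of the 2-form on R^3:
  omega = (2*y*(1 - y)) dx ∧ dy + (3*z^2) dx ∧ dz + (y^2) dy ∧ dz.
d(omega) = 0

For a 2-form omega = sum_{i<j} g_{ij} dx_i ∧ dx_j, the exterior derivative is
  d(omega) = sum_{i<j} d(g_{ij}) ∧ dx_i ∧ dx_j = sum_{i<j, k} (∂g_{ij}/∂x_k) dx_k ∧ dx_i ∧ dx_j.
Expand each term, using dx_k ∧ dx_i ∧ dx_j = sgn(permutation) dx_{(a)} ∧ dx_{(b)} ∧ dx_{(c)} with (a < b < c) sorted:

Collecting like 3-forms: d(omega) = 0.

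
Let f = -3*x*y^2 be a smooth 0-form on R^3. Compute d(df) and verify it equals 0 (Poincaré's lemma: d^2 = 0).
d(df) = 0

Step 1: df = sum_i (∂f/∂x_i) dx_i = (-3*y^2) dx + (-6*x*y) dy + (0) dz.
Step 2: Apply d again. Using the 1-form formula, the coefficient of dx ∧ dy in d(df) is ∂^2 f/∂x ∂y - ∂^2 f/∂y ∂x = (-6*y) - (-6*y) = 0 (equality of mixed partials for smooth f).
Similarly for dx ∧ dz and dy ∧ dz — all coefficients vanish. So d(df) = 0.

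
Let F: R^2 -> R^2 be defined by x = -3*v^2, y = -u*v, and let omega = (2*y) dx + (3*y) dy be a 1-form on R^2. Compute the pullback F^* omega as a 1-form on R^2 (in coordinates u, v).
F^* omega = (3*u*v^2) du + (3*u*v*(u + 4*v)) dv

Using F^*(f dg) = (f ∘ F) d(g ∘ F), substitute each coordinate x_i by F_i(u, v) in f_i, and replace dx_i by d F_i = (∂F_i/∂u) du + (∂F_i/∂v) dv.
  For the x component: f_1(F) = -2*u*v; d F_1 = (0) du + (-6*v) dv
  For the y component: f_2(F) = -3*u*v; d F_2 = (-v) du + (-u) dv
Combining and collecting du, dv coefficients:
  coeff of du: 3*u*v^2
  coeff of dv: 3*u*v*(u + 4*v)
F^* omega = (3*u*v^2) du + (3*u*v*(u + 4*v)) dv.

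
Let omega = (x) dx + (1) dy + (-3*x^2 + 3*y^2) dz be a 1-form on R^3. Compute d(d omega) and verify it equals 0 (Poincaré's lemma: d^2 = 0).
d(d omega) = 0

Step 1: d omega = sum_{i<j} (∂f_j/∂x_i - ∂f_i/∂x_j) dx_i ∧ dx_j:
  coeff of dx ∧ dy: 0
  coeff of dx ∧ dz: -6*x
  coeff of dy ∧ dz: 6*y
Step 2: Apply d again to each 2-form coefficient. The only possible 3-form in R^3 is dx ∧ dy ∧ dz, with coefficient
  ∂(coeff of dy∧dz)/∂x - ∂(coeff of dx∧dz)/∂y + ∂(coeff of dx∧dy)/∂z
  = ∂/∂x (6*y) - ∂/∂y (-6*x) + ∂/∂z (0).
Each of these terms simplifies to sums of mixed partials that cancel in pairs. The result is 0 (by equality of mixed partials for smooth functions — Schwarz / Clairaut).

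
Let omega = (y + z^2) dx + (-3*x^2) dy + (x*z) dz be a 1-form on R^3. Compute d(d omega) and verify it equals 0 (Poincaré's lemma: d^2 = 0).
d(d omega) = 0

Step 1: d omega = sum_{i<j} (∂f_j/∂x_i - ∂f_i/∂x_j) dx_i ∧ dx_j:
  coeff of dx ∧ dy: -6*x - 1
  coeff of dx ∧ dz: -z
  coeff of dy ∧ dz: 0
Step 2: Apply d again to each 2-form coefficient. The only possible 3-form in R^3 is dx ∧ dy ∧ dz, with coefficient
  ∂(coeff of dy∧dz)/∂x - ∂(coeff of dx∧dz)/∂y + ∂(coeff of dx∧dy)/∂z
  = ∂/∂x (0) - ∂/∂y (-z) + ∂/∂z (-6*x - 1).
Each of these terms simplifies to sums of mixed partials that cancel in pairs. The result is 0 (by equality of mixed partials for smooth functions — Schwarz / Clairaut).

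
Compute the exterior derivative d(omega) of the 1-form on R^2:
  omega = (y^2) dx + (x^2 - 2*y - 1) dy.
d(omega) = (2*x - 2*y) dx ∧ dy

For a 1-form omega = sum_i f_i dx_i, the exterior derivative is
  d(omega) = sum_{i < j} (∂f_j/∂x_i - ∂f_i/∂x_j) dx_i ∧ dx_j.
  coefficient of dx ∧ dy: ∂f_2/∂x - ∂f_1/∂y = ∂(x^2 - 2*y - 1)/∂x - ∂(y^2)/∂y = 2*x - 2*y
Assembling: d(omega) = (2*x - 2*y) dx ∧ dy.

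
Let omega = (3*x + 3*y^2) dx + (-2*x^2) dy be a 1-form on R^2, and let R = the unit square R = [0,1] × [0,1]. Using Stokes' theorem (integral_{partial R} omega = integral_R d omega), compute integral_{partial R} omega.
integral_(partial R) omega = -5

Stokes: integral_partial_R omega = integral_R d omega with d omega = (∂Q/∂x - ∂P/∂y) dx ∧ dy.
  ∂Q/∂x = -4*x
  ∂P/∂y = 6*y
  integrand = ∂Q/∂x - ∂P/∂y = -4*x - 6*y.
Integrating over R: integral_0^1 integral_0^1 (-4*x - 6*y) dx dy = -5.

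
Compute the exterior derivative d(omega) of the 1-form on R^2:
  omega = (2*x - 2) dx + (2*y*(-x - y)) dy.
d(omega) = (-2*y) dx ∧ dy

For a 1-form omega = sum_i f_i dx_i, the exterior derivative is
  d(omega) = sum_{i < j} (∂f_j/∂x_i - ∂f_i/∂x_j) dx_i ∧ dx_j.
  coefficient of dx ∧ dy: ∂f_2/∂x - ∂f_1/∂y = ∂(2*y*(-x - y))/∂x - ∂(2*x - 2)/∂y = -2*y
Assembling: d(omega) = (-2*y) dx ∧ dy.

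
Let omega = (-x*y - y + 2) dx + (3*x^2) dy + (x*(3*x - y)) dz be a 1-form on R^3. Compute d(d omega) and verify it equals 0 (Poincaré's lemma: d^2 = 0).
d(d omega) = 0

Step 1: d omega = sum_{i<j} (∂f_j/∂x_i - ∂f_i/∂x_j) dx_i ∧ dx_j:
  coeff of dx ∧ dy: 7*x + 1
  coeff of dx ∧ dz: 6*x - y
  coeff of dy ∧ dz: -x
Step 2: Apply d again to each 2-form coefficient. The only possible 3-form in R^3 is dx ∧ dy ∧ dz, with coefficient
  ∂(coeff of dy∧dz)/∂x - ∂(coeff of dx∧dz)/∂y + ∂(coeff of dx∧dy)/∂z
  = ∂/∂x (-x) - ∂/∂y (6*x - y) + ∂/∂z (7*x + 1).
Each of these terms simplifies to sums of mixed partials that cancel in pairs. The result is 0 (by equality of mixed partials for smooth functions — Schwarz / Clairaut).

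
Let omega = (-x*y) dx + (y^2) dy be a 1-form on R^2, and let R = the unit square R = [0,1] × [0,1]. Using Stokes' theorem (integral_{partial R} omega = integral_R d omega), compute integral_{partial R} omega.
integral_(partial R) omega = 1/2

Stokes: integral_partial_R omega = integral_R d omega with d omega = (∂Q/∂x - ∂P/∂y) dx ∧ dy.
  ∂Q/∂x = 0
  ∂P/∂y = -x
  integrand = ∂Q/∂x - ∂P/∂y = x.
Integrating over R: integral_0^1 integral_0^1 (x) dx dy = 1/2.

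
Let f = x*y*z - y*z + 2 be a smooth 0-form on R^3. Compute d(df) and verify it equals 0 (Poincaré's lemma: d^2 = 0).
d(df) = 0

Step 1: df = sum_i (∂f/∂x_i) dx_i = (y*z) dx + (z*(x - 1)) dy + (y*(x - 1)) dz.
Step 2: Apply d again. Using the 1-form formula, the coefficient of dx ∧ dy in d(df) is ∂^2 f/∂x ∂y - ∂^2 f/∂y ∂x = (z) - (z) = 0 (equality of mixed partials for smooth f).
Similarly for dx ∧ dz and dy ∧ dz — all coefficients vanish. So d(df) = 0.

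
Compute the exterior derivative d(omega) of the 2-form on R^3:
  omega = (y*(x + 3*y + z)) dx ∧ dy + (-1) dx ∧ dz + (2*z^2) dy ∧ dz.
d(omega) = (y) dx ∧ dy ∧ dz

For a 2-form omega = sum_{i<j} g_{ij} dx_i ∧ dx_j, the exterior derivative is
  d(omega) = sum_{i<j} d(g_{ij}) ∧ dx_i ∧ dx_j = sum_{i<j, k} (∂g_{ij}/∂x_k) dx_k ∧ dx_i ∧ dx_j.
Expand each term, using dx_k ∧ dx_i ∧ dx_j = sgn(permutation) dx_{(a)} ∧ dx_{(b)} ∧ dx_{(c)} with (a < b < c) sorted:
  d(y*(x + 3*y + z)) includes (∂/∂z)(y*(x + 3*y + z)) dz = (y) dz, which multiplied by dx ∧ dy gives (y) dx ∧ dy ∧ dz
Collecting like 3-forms: d(omega) = (y) dx ∧ dy ∧ dz.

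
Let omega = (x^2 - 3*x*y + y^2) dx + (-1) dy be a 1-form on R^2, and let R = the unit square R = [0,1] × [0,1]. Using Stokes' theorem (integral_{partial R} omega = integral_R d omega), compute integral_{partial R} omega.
integral_(partial R) omega = 1/2

Stokes: integral_partial_R omega = integral_R d omega with d omega = (∂Q/∂x - ∂P/∂y) dx ∧ dy.
  ∂Q/∂x = 0
  ∂P/∂y = -3*x + 2*y
  integrand = ∂Q/∂x - ∂P/∂y = 3*x - 2*y.
Integrating over R: integral_0^1 integral_0^1 (3*x - 2*y) dx dy = 1/2.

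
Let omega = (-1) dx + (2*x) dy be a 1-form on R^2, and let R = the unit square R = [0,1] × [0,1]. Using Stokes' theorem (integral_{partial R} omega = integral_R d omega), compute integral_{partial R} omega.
integral_(partial R) omega = 2

Stokes: integral_partial_R omega = integral_R d omega with d omega = (∂Q/∂x - ∂P/∂y) dx ∧ dy.
  ∂Q/∂x = 2
  ∂P/∂y = 0
  integrand = ∂Q/∂x - ∂P/∂y = 2.
Integrating over R: integral_0^1 integral_0^1 (2) dx dy = 2.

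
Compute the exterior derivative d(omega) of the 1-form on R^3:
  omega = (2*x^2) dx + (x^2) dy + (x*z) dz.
d(omega) = (2*x) dx ∧ dy + (z) dx ∧ dz

For a 1-form omega = sum_i f_i dx_i, the exterior derivative is
  d(omega) = sum_{i < j} (∂f_j/∂x_i - ∂f_i/∂x_j) dx_i ∧ dx_j.
  coefficient of dx ∧ dy: ∂f_2/∂x - ∂f_1/∂y = ∂(x^2)/∂x - ∂(2*x^2)/∂y = 2*x
  coefficient of dx ∧ dz: ∂f_3/∂x - ∂f_1/∂z = ∂(x*z)/∂x - ∂(2*x^2)/∂z = z
Assembling: d(omega) = (2*x) dx ∧ dy + (z) dx ∧ dz.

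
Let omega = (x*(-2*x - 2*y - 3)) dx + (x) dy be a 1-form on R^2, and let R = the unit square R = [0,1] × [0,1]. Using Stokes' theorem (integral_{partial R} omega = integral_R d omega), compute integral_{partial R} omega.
integral_(partial R) omega = 2

Stokes: integral_partial_R omega = integral_R d omega with d omega = (∂Q/∂x - ∂P/∂y) dx ∧ dy.
  ∂Q/∂x = 1
  ∂P/∂y = -2*x
  integrand = ∂Q/∂x - ∂P/∂y = 2*x + 1.
Integrating over R: integral_0^1 integral_0^1 (2*x + 1) dx dy = 2.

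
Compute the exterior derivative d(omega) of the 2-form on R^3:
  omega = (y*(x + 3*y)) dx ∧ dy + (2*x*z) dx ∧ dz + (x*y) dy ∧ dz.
d(omega) = (y) dx ∧ dy ∧ dz

For a 2-form omega = sum_{i<j} g_{ij} dx_i ∧ dx_j, the exterior derivative is
  d(omega) = sum_{i<j} d(g_{ij}) ∧ dx_i ∧ dx_j = sum_{i<j, k} (∂g_{ij}/∂x_k) dx_k ∧ dx_i ∧ dx_j.
Expand each term, using dx_k ∧ dx_i ∧ dx_j = sgn(permutation) dx_{(a)} ∧ dx_{(b)} ∧ dx_{(c)} with (a < b < c) sorted:
  d(x*y) includes (∂/∂x)(x*y) dx = (y) dx, which multiplied by dy ∧ dz gives (y) dx ∧ dy ∧ dz
Collecting like 3-forms: d(omega) = (y) dx ∧ dy ∧ dz.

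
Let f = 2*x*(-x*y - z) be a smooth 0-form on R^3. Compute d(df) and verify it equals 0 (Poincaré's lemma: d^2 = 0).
d(df) = 0

Step 1: df = sum_i (∂f/∂x_i) dx_i = (-4*x*y - 2*z) dx + (-2*x^2) dy + (-2*x) dz.
Step 2: Apply d again. Using the 1-form formula, the coefficient of dx ∧ dy in d(df) is ∂^2 f/∂x ∂y - ∂^2 f/∂y ∂x = (-4*x) - (-4*x) = 0 (equality of mixed partials for smooth f).
Similarly for dx ∧ dz and dy ∧ dz — all coefficients vanish. So d(df) = 0.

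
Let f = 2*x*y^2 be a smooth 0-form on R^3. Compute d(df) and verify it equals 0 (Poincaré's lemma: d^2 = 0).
d(df) = 0

Step 1: df = sum_i (∂f/∂x_i) dx_i = (2*y^2) dx + (4*x*y) dy + (0) dz.
Step 2: Apply d again. Using the 1-form formula, the coefficient of dx ∧ dy in d(df) is ∂^2 f/∂x ∂y - ∂^2 f/∂y ∂x = (4*y) - (4*y) = 0 (equality of mixed partials for smooth f).
Similarly for dx ∧ dz and dy ∧ dz — all coefficients vanish. So d(df) = 0.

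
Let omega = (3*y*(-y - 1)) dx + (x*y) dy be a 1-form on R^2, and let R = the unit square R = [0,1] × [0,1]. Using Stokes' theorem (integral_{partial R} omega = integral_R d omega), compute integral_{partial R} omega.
integral_(partial R) omega = 13/2

Stokes: integral_partial_R omega = integral_R d omega with d omega = (∂Q/∂x - ∂P/∂y) dx ∧ dy.
  ∂Q/∂x = y
  ∂P/∂y = -6*y - 3
  integrand = ∂Q/∂x - ∂P/∂y = 7*y + 3.
Integrating over R: integral_0^1 integral_0^1 (7*y + 3) dx dy = 13/2.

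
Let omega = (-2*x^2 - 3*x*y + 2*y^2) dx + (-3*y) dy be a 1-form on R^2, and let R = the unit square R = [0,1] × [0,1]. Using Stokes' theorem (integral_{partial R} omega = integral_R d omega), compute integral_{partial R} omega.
integral_(partial R) omega = -1/2

Stokes: integral_partial_R omega = integral_R d omega with d omega = (∂Q/∂x - ∂P/∂y) dx ∧ dy.
  ∂Q/∂x = 0
  ∂P/∂y = -3*x + 4*y
  integrand = ∂Q/∂x - ∂P/∂y = 3*x - 4*y.
Integrating over R: integral_0^1 integral_0^1 (3*x - 4*y) dx dy = -1/2.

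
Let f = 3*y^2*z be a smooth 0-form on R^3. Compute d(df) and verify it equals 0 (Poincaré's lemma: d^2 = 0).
d(df) = 0

Step 1: df = sum_i (∂f/∂x_i) dx_i = (0) dx + (6*y*z) dy + (3*y^2) dz.
Step 2: Apply d again. Using the 1-form formula, the coefficient of dx ∧ dy in d(df) is ∂^2 f/∂x ∂y - ∂^2 f/∂y ∂x = (0) - (0) = 0 (equality of mixed partials for smooth f).
Similarly for dx ∧ dz and dy ∧ dz — all coefficients vanish. So d(df) = 0.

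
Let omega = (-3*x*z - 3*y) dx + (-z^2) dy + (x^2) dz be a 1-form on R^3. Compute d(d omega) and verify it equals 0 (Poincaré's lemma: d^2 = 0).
d(d omega) = 0

Step 1: d omega = sum_{i<j} (∂f_j/∂x_i - ∂f_i/∂x_j) dx_i ∧ dx_j:
  coeff of dx ∧ dy: 3
  coeff of dx ∧ dz: 5*x
  coeff of dy ∧ dz: 2*z
Step 2: Apply d again to each 2-form coefficient. The only possible 3-form in R^3 is dx ∧ dy ∧ dz, with coefficient
  ∂(coeff of dy∧dz)/∂x - ∂(coeff of dx∧dz)/∂y + ∂(coeff of dx∧dy)/∂z
  = ∂/∂x (2*z) - ∂/∂y (5*x) + ∂/∂z (3).
Each of these terms simplifies to sums of mixed partials that cancel in pairs. The result is 0 (by equality of mixed partials for smooth functions — Schwarz / Clairaut).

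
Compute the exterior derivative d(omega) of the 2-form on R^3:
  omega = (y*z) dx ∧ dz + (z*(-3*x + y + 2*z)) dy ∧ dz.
d(omega) = (-4*z) dx ∧ dy ∧ dz

For a 2-form omega = sum_{i<j} g_{ij} dx_i ∧ dx_j, the exterior derivative is
  d(omega) = sum_{i<j} d(g_{ij}) ∧ dx_i ∧ dx_j = sum_{i<j, k} (∂g_{ij}/∂x_k) dx_k ∧ dx_i ∧ dx_j.
Expand each term, using dx_k ∧ dx_i ∧ dx_j = sgn(permutation) dx_{(a)} ∧ dx_{(b)} ∧ dx_{(c)} with (a < b < c) sorted:
  d(y*z) includes (∂/∂y)(y*z) dy = (z) dy, which multiplied by dx ∧ dz gives (-z) dx ∧ dy ∧ dz
  d(z*(-3*x + y + 2*z)) includes (∂/∂x)(z*(-3*x + y + 2*z)) dx = (-3*z) dx, which multiplied by dy ∧ dz gives (-3*z) dx ∧ dy ∧ dz
Collecting like 3-forms: d(omega) = (-4*z) dx ∧ dy ∧ dz.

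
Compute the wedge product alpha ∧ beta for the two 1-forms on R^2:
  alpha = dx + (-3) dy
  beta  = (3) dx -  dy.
alpha ∧ beta = (8) dx ∧ dy

Distribute the wedge, using dx_i ∧ dx_j = -dx_j ∧ dx_i and dx_i ∧ dx_i = 0. For each pair (i, j) with i < j, the coefficient of dx_i ∧ dx_j in alpha ∧ beta is (alpha_i * beta_j - alpha_j * beta_i). Collecting: alpha ∧ beta = (8) dx ∧ dy.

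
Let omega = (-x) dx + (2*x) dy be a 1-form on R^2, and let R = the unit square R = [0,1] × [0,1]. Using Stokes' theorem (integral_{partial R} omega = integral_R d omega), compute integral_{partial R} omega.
integral_(partial R) omega = 2

Stokes: integral_partial_R omega = integral_R d omega with d omega = (∂Q/∂x - ∂P/∂y) dx ∧ dy.
  ∂Q/∂x = 2
  ∂P/∂y = 0
  integrand = ∂Q/∂x - ∂P/∂y = 2.
Integrating over R: integral_0^1 integral_0^1 (2) dx dy = 2.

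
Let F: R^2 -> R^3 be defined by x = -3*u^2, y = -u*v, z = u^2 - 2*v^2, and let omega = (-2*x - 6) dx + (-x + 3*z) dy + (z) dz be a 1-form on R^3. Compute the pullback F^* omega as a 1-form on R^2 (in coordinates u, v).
F^* omega = (-34*u^3 - 6*u^2*v - 4*u*v^2 + 36*u + 6*v^3) du + (-6*u^3 - 4*u^2*v + 6*u*v^2 + 8*v^3) dv

Using F^*(f dg) = (f ∘ F) d(g ∘ F), substitute each coordinate x_i by F_i(u, v) in f_i, and replace dx_i by d F_i = (∂F_i/∂u) du + (∂F_i/∂v) dv.
  For the x component: f_1(F) = 6*u^2 - 6; d F_1 = (-6*u) du + (0) dv
  For the y component: f_2(F) = 6*u^2 - 6*v^2; d F_2 = (-v) du + (-u) dv
  For the z component: f_3(F) = u^2 - 2*v^2; d F_3 = (2*u) du + (-4*v) dv
Combining and collecting du, dv coefficients:
  coeff of du: -34*u^3 - 6*u^2*v - 4*u*v^2 + 36*u + 6*v^3
  coeff of dv: -6*u^3 - 4*u^2*v + 6*u*v^2 + 8*v^3
F^* omega = (-34*u^3 - 6*u^2*v - 4*u*v^2 + 36*u + 6*v^3) du + (-6*u^3 - 4*u^2*v + 6*u*v^2 + 8*v^3) dv.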